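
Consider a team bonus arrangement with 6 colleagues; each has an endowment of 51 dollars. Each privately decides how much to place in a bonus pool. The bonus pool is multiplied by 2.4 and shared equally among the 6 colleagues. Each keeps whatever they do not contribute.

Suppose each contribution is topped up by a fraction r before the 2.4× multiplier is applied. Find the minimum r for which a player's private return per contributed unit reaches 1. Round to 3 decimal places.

With matching at rate r, one contributed unit becomes (1 + r) in the bonus pool and returns 2.4 × (1 + r) / 6 to the contributor.
Setting this equal to 1: 1 + r = 6/2.4 = 2.5000.
So the minimum matching rate is r = 2.5000 − 1 = 1.500.

1.500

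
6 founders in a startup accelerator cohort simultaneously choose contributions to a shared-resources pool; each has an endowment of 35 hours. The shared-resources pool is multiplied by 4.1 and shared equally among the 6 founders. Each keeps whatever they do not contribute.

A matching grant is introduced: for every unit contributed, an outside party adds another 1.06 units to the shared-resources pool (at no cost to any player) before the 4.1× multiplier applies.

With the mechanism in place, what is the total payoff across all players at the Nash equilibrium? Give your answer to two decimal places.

1773.66 hours

Under the mechanism each unit contributed yields 4.1 × 2.06 / 6 = 1.4077 back to its contributor per unit of net cost, which exceeds 1, making full contribution the dominant choice for everyone.
So the Nash equilibrium is full contribution by all 6; the group earns 4.1 × 2.06 × 210 = 1773.66.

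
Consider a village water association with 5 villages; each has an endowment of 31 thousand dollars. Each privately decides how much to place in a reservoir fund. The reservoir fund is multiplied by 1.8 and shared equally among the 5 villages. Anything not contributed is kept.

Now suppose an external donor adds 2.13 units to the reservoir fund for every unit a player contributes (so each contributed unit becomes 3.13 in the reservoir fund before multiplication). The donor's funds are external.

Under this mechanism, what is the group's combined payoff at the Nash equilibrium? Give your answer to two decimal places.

873.27 thousand dollars

The effective private return per unit is now 1.8 × 3.13 / 5 = 1.1268 > 1, so every player's dominant strategy flips to full contribution.
So the Nash equilibrium is full contribution by all 5; the group earns 1.8 × 3.13 × 155 = 873.27.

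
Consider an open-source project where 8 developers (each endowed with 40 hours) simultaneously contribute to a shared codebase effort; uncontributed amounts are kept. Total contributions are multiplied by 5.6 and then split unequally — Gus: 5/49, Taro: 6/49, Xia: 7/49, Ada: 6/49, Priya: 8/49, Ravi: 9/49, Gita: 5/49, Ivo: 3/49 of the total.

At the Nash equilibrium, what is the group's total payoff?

504.00 hours

Each unit j contributes comes back to j as 5.6 × (j's share), so j prefers to contribute only if that share exceeds 1/5.6 = 0.1786; otherwise keeping the unit dominates.
The only share above 0.1786 is Ravi's 9/49, contributing 40; the remaining 7 contribute 0. Total contributed: 40.
The shared codebase effort pays out 5.6 × 40 = 224.00 in total (split across the unequal shares, but the aggregate is all that matters for the group sum).
The 7 free-riders keep 40 each, adding 280. Group total = 280 + 224.00 = 504.00.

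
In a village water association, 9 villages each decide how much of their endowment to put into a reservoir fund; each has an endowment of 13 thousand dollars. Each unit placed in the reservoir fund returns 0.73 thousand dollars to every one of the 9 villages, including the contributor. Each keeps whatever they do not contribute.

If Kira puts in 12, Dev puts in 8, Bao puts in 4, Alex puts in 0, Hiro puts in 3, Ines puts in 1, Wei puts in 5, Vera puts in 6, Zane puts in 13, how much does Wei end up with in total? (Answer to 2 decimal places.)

45.96 thousand dollars

Total contributed: 12 + 8 + 4 + 0 + 3 + 1 + 5 + 6 + 13 = 52.
Each receives 0.73 × 52 = 37.96 from the reservoir fund.
Wei keeps 13 − 5 = 8, so Wei's payoff is 8 + 37.96 = 45.96.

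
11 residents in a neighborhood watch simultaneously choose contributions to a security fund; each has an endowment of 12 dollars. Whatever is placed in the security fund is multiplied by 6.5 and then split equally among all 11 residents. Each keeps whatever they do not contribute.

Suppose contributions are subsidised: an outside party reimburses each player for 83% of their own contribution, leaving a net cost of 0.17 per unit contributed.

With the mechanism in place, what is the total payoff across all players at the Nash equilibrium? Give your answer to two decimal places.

With the mechanism, a contributed unit returns (6.5/11) / 0.17 = 3.4759 per unit of net cost to the contributor — now above 1 — so contributing fully is weakly dominant for every player.
At the Nash equilibrium everyone contributes 12. Group total payoff = 11 × (12 × 0.83 + 6.5 × 12) = 967.56.

967.56 dollars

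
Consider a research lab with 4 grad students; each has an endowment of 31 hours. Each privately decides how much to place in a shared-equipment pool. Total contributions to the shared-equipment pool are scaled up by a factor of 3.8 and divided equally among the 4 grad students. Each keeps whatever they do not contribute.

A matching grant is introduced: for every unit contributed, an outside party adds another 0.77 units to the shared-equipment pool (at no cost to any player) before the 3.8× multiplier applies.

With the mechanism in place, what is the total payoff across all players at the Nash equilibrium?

834.02 hours

With the mechanism, a contributed unit returns 3.8 × 1.77 / 4 = 1.6815 per unit of net cost to the contributor — now above 1 — so contributing fully is weakly dominant for every player.
So the Nash equilibrium is full contribution by all 4; the group earns 3.8 × 1.77 × 124 = 834.02.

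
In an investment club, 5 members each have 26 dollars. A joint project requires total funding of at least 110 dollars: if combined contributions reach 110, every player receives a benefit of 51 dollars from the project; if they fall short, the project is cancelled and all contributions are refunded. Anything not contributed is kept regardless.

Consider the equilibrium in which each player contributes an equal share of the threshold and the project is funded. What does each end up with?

55 dollars

Equal share of the threshold: 110/5 = 22.
At this profile no one gains by cutting their contribution: any cut drops the total below 110, the project is cancelled, contributions are refunded, and the deviator ends with 26, which is less than 26 − 22 + 51 = 55. Contributing more than 22 just wastes the excess. So contributing exactly 22 is a best response.
Each player's payoff: 26 − 22 + 51 = 55.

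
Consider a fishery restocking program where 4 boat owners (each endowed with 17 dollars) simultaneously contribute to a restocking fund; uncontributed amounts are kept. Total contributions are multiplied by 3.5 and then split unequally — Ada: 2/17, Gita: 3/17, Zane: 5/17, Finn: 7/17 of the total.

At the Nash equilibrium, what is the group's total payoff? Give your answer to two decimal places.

153.00 dollars

For player j, contributing a unit is worthwhile iff 3.5 × (j's share) ≥ 1, i.e. iff j's share is at least 0.2857.
Zane and Finn are above the threshold, contributing 17 each; the remaining 2 contribute 0. Total contributed: 34.
The restocking fund pays out 3.5 × 34 = 119.00 in total (split across the unequal shares, but the aggregate is all that matters for the group sum).
The 2 free-riders keep 17 each, adding 34. Group total = 34 + 119.00 = 153.00.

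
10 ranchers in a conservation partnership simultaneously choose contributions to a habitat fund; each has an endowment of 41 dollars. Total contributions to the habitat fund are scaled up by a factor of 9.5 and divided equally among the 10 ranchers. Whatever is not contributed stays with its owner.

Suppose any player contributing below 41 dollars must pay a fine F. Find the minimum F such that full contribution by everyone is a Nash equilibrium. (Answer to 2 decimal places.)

2.05 dollars

Given the others contribute fully, the best deviation is to contribute 0 (any partial contribution still incurs the fine and gives up units whose private return 0.9500 is below 1).
Deviating from 41 to 0 saves 41 dollars but forfeits the deviator's share of the drop in the habitat fund: 9.5/10 × 41 = 38.95.
So the deviation gain is 41 − 38.95 = 2.05, and the fine must be at least 2.05 dollars to wipe it out.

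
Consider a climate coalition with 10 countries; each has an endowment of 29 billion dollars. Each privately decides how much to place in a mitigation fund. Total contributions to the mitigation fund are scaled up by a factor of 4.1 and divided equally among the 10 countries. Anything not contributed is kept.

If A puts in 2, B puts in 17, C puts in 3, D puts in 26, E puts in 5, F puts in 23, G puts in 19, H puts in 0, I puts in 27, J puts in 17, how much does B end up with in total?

68.99 billion dollars

Total contributed: 2 + 17 + 3 + 26 + 5 + 23 + 19 + 0 + 27 + 17 = 139.
Each receives 4.1 × 139 / 10 = 56.99 from the mitigation fund.
B keeps 29 − 17 = 12, so B's payoff is 12 + 56.99 = 68.99.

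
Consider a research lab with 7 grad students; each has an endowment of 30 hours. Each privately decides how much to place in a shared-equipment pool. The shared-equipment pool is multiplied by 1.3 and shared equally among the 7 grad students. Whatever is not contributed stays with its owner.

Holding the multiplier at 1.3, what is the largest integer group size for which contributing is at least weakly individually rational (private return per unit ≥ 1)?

1

Private return per unit is 1.3/(group size), which is ≥ 1 whenever the group size is ≤ 1.3.
The largest such integer is 1.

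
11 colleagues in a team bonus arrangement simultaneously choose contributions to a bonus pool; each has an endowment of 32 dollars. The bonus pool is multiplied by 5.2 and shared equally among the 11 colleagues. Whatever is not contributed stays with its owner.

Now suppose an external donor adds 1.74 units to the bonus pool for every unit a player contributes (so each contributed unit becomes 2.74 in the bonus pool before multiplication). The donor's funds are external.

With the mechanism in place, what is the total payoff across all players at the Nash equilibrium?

With the mechanism, a contributed unit returns 5.2 × 2.74 / 11 = 1.2953 per unit of net cost to the contributor — now above 1 — so contributing fully is weakly dominant for every player.
At the Nash equilibrium everyone contributes 32. Group total payoff = 5.2 × 2.74 × 352 = 5015.30.

5015.30 dollars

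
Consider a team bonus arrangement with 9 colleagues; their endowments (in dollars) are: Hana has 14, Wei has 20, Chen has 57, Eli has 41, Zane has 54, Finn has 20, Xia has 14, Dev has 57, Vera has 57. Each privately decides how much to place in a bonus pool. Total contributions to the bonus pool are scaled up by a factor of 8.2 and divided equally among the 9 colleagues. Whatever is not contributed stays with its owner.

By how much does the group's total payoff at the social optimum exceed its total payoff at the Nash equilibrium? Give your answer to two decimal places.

2404.80 dollars

The private return per contributed unit is 8.2/9 = 0.9111 < 1 for every player regardless of endowment, so the Nash equilibrium is zero contribution and the group total is Σ E_j = 14 + 20 + 57 + 41 + 54 + 20 + 14 + 57 + 57 = 334.
Each contributed unit returns 8.200 to the group, so the social optimum is full contribution by everyone: group total = 8.200 × 334 = 2738.80.
Efficiency loss = (8.200 − 1) × 334 = 2404.80.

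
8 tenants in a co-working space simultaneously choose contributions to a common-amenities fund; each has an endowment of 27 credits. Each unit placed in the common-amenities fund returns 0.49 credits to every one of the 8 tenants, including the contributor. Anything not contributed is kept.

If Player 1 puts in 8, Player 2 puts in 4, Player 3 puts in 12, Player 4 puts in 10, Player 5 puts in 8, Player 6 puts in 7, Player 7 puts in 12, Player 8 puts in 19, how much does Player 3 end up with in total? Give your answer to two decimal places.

54.20 credits

Total contributed: 8 + 4 + 12 + 10 + 8 + 7 + 12 + 19 = 80.
Each receives 0.49 × 80 = 39.20 from the common-amenities fund.
Player 3 keeps 27 − 12 = 15, so Player 3's payoff is 15 + 39.20 = 54.20.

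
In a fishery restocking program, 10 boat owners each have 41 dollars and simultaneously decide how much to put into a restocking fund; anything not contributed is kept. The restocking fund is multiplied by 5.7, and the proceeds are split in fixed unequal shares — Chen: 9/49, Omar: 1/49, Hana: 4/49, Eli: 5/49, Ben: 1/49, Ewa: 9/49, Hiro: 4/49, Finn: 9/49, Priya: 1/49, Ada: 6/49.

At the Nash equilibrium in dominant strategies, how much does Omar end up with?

Player j's private return per contributed unit is 5.7 × (j's share). Contributing is weakly dominant for j when that share is at least 1/5.7 = 0.1754, and contributing 0 is dominant otherwise.
Chen, Ewa and Finn are above the threshold, contributing 41 each; the remaining 7 contribute 0. Total contributed: 123.
Omar keeps 41 and receives 5.7 × 123 × 1/49 = 14.31 from the restocking fund, for a payoff of 55.31.

55.31 dollars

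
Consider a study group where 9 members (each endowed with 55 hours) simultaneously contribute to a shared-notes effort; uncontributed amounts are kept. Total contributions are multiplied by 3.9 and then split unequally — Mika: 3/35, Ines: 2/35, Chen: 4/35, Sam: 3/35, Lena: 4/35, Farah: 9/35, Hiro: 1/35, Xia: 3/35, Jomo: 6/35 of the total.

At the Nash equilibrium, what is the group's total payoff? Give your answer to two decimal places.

654.50 hours

For player j, contributing a unit is worthwhile iff 3.9 × (j's share) ≥ 1, i.e. iff j's share is at least 0.2564.
Farah alone (share 9/35) is above the threshold, contributing 55; the remaining 8 contribute 0. Total contributed: 55.
The shared-notes effort pays out 3.9 × 55 = 214.50 in total (split across the unequal shares, but the aggregate is all that matters for the group sum).
The 8 free-riders keep 55 each, adding 440. Group total = 440 + 214.50 = 654.50.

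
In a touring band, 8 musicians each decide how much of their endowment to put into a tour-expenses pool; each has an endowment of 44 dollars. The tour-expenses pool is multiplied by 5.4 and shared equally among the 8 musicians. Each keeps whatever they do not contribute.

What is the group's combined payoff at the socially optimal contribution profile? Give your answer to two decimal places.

1900.80 dollars

Each contributed unit returns 5.400 to the group as a whole (0.6750 to each of 8 players), which exceeds 1, so the social optimum is full contribution: group total = 5.400 × 352 = 1900.80.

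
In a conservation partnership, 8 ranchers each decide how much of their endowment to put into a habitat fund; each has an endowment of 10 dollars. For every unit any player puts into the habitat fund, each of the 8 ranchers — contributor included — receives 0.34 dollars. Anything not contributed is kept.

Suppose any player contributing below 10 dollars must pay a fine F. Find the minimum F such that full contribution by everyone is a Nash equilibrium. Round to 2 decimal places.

6.60 dollars

Given the others contribute fully, the best deviation is to contribute 0 (any partial contribution still incurs the fine and gives up units whose private return 0.34 is below 1).
Deviating from 10 to 0 saves 10 dollars but forfeits the deviator's share of the drop in the habitat fund: 0.34 × 10 = 3.40.
So the deviation gain is 10 − 3.40 = 6.60, and the fine must be at least 6.60 dollars to wipe it out.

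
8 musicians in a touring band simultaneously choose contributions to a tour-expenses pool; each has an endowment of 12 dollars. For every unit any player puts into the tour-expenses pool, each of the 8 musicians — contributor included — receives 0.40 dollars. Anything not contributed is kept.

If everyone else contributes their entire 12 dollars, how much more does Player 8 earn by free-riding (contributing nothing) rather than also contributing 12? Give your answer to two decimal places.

7.20 dollars

Switching from a contribution of 12 to 0 lets Player 8 keep an extra 12 dollars, but lowers the tour-expenses pool by 12, which costs Player 8 their own share of that drop: 0.40 × 12 = 4.80.
Net gain = 12 − 4.80 = 7.20. The private return per contributed unit (0.40) is below 1, so free-riding is indeed the best response regardless of what the others do.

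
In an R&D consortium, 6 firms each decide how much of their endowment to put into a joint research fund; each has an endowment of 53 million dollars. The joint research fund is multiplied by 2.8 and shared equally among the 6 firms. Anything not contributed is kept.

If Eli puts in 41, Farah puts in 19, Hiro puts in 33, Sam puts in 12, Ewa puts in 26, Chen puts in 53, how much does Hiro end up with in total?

Total contributed: 41 + 19 + 33 + 12 + 26 + 53 = 184.
Each receives 2.8 × 184 / 6 = 85.87 from the joint research fund.
Hiro keeps 53 − 33 = 20, so Hiro's payoff is 20 + 85.87 = 105.87.

105.87 million dollars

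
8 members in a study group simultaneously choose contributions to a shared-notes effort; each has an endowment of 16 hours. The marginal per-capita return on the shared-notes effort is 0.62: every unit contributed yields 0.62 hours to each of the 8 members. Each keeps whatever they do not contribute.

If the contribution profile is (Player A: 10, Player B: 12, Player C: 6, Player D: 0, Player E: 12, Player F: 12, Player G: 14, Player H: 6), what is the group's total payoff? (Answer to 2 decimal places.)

Total contributed: 10 + 12 + 6 + 0 + 12 + 12 + 14 + 6 = 72; total kept: 8 × 16 − 72 = 56.
The shared-notes effort pays out 0.62 × 8 × 72 = 357.12 in aggregate.
Group total = 56 + 357.12 = 413.12.

413.12 hours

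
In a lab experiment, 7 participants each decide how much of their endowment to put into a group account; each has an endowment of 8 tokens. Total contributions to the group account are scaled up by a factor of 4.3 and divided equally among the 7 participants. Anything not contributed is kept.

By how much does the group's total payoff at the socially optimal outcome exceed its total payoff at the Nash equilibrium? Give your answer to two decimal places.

Each contributed unit returns 4.3/7 = 0.6143 to its contributor — below 1 — so contributing 0 is dominant for every player. At the Nash equilibrium everyone keeps their 8, and the group total is 7 × 8 = 56.
Each contributed unit returns 4.300 to the group as a whole (0.6143 to each of 7 players), which exceeds 1, so the social optimum is full contribution: group total = 4.300 × 56 = 240.80.
Efficiency loss = 240.80 − 56 = 184.80.

184.80 tokens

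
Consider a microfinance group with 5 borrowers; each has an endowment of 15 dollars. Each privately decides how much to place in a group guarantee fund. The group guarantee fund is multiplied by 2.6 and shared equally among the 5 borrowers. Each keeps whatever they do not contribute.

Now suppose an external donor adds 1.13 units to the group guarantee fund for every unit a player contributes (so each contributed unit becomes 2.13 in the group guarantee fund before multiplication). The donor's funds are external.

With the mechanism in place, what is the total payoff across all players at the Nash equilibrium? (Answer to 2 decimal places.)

Under the mechanism each unit contributed yields 2.6 × 2.13 / 5 = 1.1076 back to its contributor per unit of net cost, which exceeds 1, making full contribution the dominant choice for everyone.
So the Nash equilibrium is full contribution by all 5; the group earns 2.6 × 2.13 × 75 = 415.35.

415.35 dollars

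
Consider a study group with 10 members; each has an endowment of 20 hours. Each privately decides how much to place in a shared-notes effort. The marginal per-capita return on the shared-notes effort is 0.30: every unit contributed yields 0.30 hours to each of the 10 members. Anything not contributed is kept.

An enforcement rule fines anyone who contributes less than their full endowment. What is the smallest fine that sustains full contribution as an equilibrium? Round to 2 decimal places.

Given the others contribute fully, the best deviation is to contribute 0 (any partial contribution still incurs the fine and gives up units whose private return 0.30 is below 1).
Deviating from 20 to 0 saves 20 hours but forfeits the deviator's share of the drop in the shared-notes effort: 0.30 × 20 = 6.00.
So the deviation gain is 20 − 6.00 = 14.00, and the fine must be at least 14.00 hours to wipe it out.

14.00 hours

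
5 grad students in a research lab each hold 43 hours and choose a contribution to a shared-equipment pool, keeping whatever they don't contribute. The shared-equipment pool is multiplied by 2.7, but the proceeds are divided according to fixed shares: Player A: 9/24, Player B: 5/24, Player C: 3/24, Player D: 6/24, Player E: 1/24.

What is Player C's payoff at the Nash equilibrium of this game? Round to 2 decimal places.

A player with share s gets back 2.7·s per unit contributed, so full contribution is dominant for anyone with s > 1/2.7 = 0.3704 and zero contribution is dominant for anyone below.
The only share above 0.3704 is Player A's 9/24, contributing 43; the remaining 4 contribute 0. Total contributed: 43.
Player C keeps 43 and receives 2.7 × 43 × 3/24 = 14.51 from the shared-equipment pool, for a payoff of 57.51.

57.51 hours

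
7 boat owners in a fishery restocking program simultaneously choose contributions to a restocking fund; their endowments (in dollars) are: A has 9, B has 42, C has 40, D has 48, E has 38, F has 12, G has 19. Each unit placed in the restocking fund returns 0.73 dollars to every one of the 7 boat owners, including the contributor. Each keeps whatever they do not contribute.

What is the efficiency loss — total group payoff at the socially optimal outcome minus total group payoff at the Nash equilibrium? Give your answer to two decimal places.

The private return per contributed unit is 0.73 < 1 for everyone, so the Nash equilibrium is zero contribution and the group total is Σ E_j = 9 + 42 + 40 + 48 + 38 + 12 + 19 = 208.
Each contributed unit returns 5.110 to the group, so the social optimum is full contribution by everyone: group total = 5.110 × 208 = 1062.88.
Efficiency loss = (5.110 − 1) × 208 = 854.88.

854.88 dollars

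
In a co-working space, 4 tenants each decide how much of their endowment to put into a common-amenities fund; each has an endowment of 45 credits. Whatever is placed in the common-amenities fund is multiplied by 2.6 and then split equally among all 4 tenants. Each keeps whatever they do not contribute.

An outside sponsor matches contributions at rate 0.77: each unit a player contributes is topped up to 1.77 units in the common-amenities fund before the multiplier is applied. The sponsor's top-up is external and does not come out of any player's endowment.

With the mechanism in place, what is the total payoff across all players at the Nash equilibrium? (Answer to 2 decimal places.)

828.36 credits

The effective private return per unit is now 2.6 × 1.77 / 4 = 1.1505 > 1, so every player's dominant strategy flips to full contribution.
So the Nash equilibrium is full contribution by all 4; the group earns 2.6 × 1.77 × 180 = 828.36.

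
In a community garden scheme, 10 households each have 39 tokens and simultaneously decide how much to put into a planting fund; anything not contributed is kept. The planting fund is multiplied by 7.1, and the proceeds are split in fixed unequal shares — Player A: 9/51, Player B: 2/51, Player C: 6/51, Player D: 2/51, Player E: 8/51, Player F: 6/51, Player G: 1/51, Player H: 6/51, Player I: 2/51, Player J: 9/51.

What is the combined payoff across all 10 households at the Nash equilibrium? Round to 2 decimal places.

A player with share s gets back 7.1·s per unit contributed, so full contribution is dominant for anyone with s > 1/7.1 = 0.1408 and zero contribution is dominant for anyone below.
Player A, Player E and Player J are above the threshold, contributing 39 each; the remaining 7 contribute 0. Total contributed: 117.
The planting fund pays out 7.1 × 117 = 830.70 in total (split across the unequal shares, but the aggregate is all that matters for the group sum).
The 7 free-riders keep 39 each, adding 273. Group total = 273 + 830.70 = 1103.70.

1103.70 tokens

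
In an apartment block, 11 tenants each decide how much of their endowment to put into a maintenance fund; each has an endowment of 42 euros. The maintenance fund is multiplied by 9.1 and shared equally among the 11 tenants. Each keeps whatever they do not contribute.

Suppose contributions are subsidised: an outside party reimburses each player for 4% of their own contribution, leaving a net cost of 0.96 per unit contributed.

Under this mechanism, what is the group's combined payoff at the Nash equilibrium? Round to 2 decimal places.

462.00 euros

Even with the mechanism, each unit contributed returns only (9.1/11) / 0.96 = 0.8617 per unit of net cost, so contributing nothing is still dominant.
Everyone keeps their endowment and the group total is 11 × 42 = 462.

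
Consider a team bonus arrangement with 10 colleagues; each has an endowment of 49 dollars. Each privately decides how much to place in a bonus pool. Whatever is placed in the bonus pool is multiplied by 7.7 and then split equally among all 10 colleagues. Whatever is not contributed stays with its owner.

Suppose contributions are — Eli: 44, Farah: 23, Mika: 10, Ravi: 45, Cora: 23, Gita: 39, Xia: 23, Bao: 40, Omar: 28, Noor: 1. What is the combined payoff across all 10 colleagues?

Total contributed: 44 + 23 + 10 + 45 + 23 + 39 + 23 + 40 + 28 + 1 = 276; total kept: 10 × 49 − 276 = 214.
The bonus pool pays out 7.7 × 276 = 2125.20 in aggregate.
Group total = 214 + 2125.20 = 2339.20.

2339.20 dollars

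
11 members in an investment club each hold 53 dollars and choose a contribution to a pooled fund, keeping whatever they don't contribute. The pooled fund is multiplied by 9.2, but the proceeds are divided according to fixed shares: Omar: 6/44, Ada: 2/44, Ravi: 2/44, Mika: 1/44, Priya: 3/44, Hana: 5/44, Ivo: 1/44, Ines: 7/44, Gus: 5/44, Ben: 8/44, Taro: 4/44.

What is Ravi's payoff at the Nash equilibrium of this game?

For player j, contributing a unit is worthwhile iff 9.2 × (j's share) ≥ 1, i.e. iff j's share is at least 0.1087.
Omar, Hana, Ines, Gus and Ben clear that bar, contributing 53 each; the remaining 6 contribute 0. Total contributed: 265.
Ravi keeps 53 and receives 9.2 × 265 × 2/44 = 110.82 from the pooled fund, for a payoff of 163.82.

163.82 dollars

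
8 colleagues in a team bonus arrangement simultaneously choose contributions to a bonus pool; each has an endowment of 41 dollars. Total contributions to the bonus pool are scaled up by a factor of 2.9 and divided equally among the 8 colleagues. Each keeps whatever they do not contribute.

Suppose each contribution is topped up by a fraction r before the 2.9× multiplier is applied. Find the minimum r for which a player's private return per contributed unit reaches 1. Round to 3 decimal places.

1.759

With matching at rate r, one contributed unit becomes (1 + r) in the bonus pool and returns 2.9 × (1 + r) / 8 to the contributor.
Setting this equal to 1: 1 + r = 8/2.9 = 2.7586.
So the minimum matching rate is r = 2.7586 − 1 = 1.759.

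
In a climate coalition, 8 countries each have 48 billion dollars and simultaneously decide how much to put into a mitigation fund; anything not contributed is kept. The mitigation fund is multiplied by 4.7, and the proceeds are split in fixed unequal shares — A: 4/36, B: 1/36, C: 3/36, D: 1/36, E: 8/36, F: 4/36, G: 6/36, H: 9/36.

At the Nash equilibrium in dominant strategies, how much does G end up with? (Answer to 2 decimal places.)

123.20 billion dollars

Each unit j contributes comes back to j as 4.7 × (j's share), so j prefers to contribute only if that share exceeds 1/4.7 = 0.2128; otherwise keeping the unit dominates.
E and H are above the threshold, contributing 48 each; the remaining 6 contribute 0. Total contributed: 96.
G keeps 48 and receives 4.7 × 96 × 6/36 = 75.20 from the mitigation fund, for a payoff of 123.20.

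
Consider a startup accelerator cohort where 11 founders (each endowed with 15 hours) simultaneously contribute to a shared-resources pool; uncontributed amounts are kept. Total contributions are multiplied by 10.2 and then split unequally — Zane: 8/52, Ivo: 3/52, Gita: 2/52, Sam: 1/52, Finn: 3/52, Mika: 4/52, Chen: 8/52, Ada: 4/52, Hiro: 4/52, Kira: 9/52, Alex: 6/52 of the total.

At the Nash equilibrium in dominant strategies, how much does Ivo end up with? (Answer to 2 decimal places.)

50.31 hours

Player j's private return per contributed unit is 10.2 × (j's share). Contributing is weakly dominant for j when that share is at least 1/10.2 = 0.0980, and contributing 0 is dominant otherwise.
Zane, Chen, Kira and Alex are above the threshold, contributing 15 each; the remaining 7 contribute 0. Total contributed: 60.
Ivo keeps 15 and receives 10.2 × 60 × 3/52 = 35.31 from the shared-resources pool, for a payoff of 50.31.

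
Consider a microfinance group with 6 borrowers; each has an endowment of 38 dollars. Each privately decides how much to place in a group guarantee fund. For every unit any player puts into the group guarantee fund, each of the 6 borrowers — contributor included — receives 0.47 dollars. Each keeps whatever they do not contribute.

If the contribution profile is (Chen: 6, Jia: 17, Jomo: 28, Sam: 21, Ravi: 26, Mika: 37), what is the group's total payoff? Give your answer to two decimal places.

473.70 dollars

Total contributed: 6 + 17 + 28 + 21 + 26 + 37 = 135; total kept: 6 × 38 − 135 = 93.
The group guarantee fund pays out 0.47 × 6 × 135 = 380.70 in aggregate.
Group total = 93 + 380.70 = 473.70.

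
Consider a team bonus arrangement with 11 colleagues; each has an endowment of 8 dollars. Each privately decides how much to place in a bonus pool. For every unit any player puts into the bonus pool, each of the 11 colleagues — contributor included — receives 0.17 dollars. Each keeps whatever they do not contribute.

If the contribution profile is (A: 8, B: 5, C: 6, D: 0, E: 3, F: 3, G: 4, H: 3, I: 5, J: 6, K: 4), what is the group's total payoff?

128.89 dollars

Total contributed: 8 + 5 + 6 + 0 + 3 + 3 + 4 + 3 + 5 + 6 + 4 = 47; total kept: 11 × 8 − 47 = 41.
The bonus pool pays out 0.17 × 11 × 47 = 87.89 in aggregate.
Group total = 41 + 87.89 = 128.89.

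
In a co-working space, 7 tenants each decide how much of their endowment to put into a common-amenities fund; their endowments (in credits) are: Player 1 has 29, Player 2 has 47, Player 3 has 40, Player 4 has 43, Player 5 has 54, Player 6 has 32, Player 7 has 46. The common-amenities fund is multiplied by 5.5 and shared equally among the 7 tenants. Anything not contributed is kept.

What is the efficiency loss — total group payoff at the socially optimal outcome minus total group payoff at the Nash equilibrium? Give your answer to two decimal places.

The private return per contributed unit is 5.5/7 = 0.7857 < 1 for every player regardless of endowment, so the Nash equilibrium is zero contribution and the group total is Σ E_j = 29 + 47 + 40 + 43 + 54 + 32 + 46 = 291.
Each contributed unit returns 5.500 to the group, so the social optimum is full contribution by everyone: group total = 5.500 × 291 = 1600.50.
Efficiency loss = (5.500 − 1) × 291 = 1309.50.

1309.50 credits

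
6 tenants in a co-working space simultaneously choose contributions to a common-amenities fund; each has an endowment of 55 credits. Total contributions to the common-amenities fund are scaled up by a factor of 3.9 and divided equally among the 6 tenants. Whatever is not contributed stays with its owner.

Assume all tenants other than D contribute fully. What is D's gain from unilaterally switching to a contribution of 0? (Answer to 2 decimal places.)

19.25 credits

Switching from a contribution of 55 to 0 lets D keep an extra 55 credits, but lowers the common-amenities fund by 55, which costs D their own share of that drop: 3.9/6 × 55 = 35.75.
Net gain = 55 − 35.75 = 19.25. The private return per contributed unit (0.6500) is below 1, so free-riding is indeed the best response regardless of what the others do.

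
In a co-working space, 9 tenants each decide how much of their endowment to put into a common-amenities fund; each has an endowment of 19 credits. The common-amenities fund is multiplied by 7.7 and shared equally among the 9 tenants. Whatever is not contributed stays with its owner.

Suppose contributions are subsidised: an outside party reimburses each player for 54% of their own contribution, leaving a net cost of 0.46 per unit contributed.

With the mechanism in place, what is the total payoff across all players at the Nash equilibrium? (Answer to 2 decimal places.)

1409.04 credits

With the mechanism, a contributed unit returns (7.7/9) / 0.46 = 1.8599 per unit of net cost to the contributor — now above 1 — so contributing fully is weakly dominant for every player.
At the Nash equilibrium everyone contributes 19. Group total payoff = 9 × (19 × 0.54 + 7.7 × 19) = 1409.04.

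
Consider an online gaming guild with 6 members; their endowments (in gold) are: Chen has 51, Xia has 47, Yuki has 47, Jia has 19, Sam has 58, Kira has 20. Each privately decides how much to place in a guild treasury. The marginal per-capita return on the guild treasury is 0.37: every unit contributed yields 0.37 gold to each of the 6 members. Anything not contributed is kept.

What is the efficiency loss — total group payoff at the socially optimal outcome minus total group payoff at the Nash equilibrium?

The private return per contributed unit is 0.37 < 1 for everyone, so the Nash equilibrium is zero contribution and the group total is Σ E_j = 51 + 47 + 47 + 19 + 58 + 20 = 242.
Each contributed unit returns 2.220 to the group, so the social optimum is full contribution by everyone: group total = 2.220 × 242 = 537.24.
Efficiency loss = (2.220 − 1) × 242 = 295.24.

295.24 gold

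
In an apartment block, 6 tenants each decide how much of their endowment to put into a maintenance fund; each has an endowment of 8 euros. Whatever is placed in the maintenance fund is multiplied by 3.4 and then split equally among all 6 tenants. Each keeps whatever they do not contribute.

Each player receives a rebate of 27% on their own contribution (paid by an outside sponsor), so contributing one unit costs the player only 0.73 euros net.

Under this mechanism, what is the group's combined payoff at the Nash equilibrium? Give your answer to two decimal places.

The effective private return is (3.4/6) / 0.73 = 0.7763, which is still under 1, so the mechanism doesn't change anyone's dominant strategy: zero contribution.
At the Nash equilibrium no one contributes; group total payoff = 6 × 8 = 48.

48.00 euros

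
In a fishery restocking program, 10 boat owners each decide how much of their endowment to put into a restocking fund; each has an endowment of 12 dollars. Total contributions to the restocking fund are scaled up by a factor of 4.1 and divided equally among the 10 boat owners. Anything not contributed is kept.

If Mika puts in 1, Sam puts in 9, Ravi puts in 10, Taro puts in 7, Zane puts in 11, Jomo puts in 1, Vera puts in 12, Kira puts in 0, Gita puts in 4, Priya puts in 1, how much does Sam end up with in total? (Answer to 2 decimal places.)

25.96 dollars

Total contributed: 1 + 9 + 10 + 7 + 11 + 1 + 12 + 0 + 4 + 1 = 56.
Each receives 4.1 × 56 / 10 = 22.96 from the restocking fund.
Sam keeps 12 − 9 = 3, so Sam's payoff is 3 + 22.96 = 25.96.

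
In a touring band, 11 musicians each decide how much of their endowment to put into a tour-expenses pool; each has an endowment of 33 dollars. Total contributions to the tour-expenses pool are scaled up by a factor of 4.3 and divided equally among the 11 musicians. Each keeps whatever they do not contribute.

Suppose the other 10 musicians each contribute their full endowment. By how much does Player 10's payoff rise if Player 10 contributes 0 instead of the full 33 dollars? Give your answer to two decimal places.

Switching from a contribution of 33 to 0 lets Player 10 keep an extra 33 dollars, but lowers the tour-expenses pool by 33, which costs Player 10 their own share of that drop: 4.3/11 × 33 = 12.90.
Net gain = 33 − 12.90 = 20.10. The private return per contributed unit (0.3909) is below 1, so free-riding is indeed the best response regardless of what the others do.

20.10 dollars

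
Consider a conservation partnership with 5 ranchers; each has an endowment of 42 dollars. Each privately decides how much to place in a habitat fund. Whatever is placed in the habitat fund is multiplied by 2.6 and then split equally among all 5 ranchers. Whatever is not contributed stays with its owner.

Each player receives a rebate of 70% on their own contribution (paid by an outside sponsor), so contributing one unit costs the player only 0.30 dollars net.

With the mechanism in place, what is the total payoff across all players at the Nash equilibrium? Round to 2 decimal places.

693.00 dollars

Under the mechanism each unit contributed yields (2.6/5) / 0.30 = 1.7333 back to its contributor per unit of net cost, which exceeds 1, making full contribution the dominant choice for everyone.
So the Nash equilibrium is full contribution by all 5; the group earns 5 × (42 × 0.70 + 2.6 × 42) = 693.00.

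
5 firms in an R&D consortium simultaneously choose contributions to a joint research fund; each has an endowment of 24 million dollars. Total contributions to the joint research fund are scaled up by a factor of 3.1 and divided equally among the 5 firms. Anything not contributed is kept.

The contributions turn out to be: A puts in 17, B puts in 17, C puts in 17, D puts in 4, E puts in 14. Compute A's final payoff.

49.78 million dollars

Total contributed: 17 + 17 + 17 + 4 + 14 = 69.
Each receives 3.1 × 69 / 5 = 42.78 from the joint research fund.
A keeps 24 − 17 = 7, so A's payoff is 7 + 42.78 = 49.78.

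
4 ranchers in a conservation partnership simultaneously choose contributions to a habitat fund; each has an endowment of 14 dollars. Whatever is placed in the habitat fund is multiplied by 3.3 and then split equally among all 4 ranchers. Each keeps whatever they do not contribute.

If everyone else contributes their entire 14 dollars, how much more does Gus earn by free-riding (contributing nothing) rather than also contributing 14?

Switching from a contribution of 14 to 0 lets Gus keep an extra 14 dollars, but lowers the habitat fund by 14, which costs Gus their own share of that drop: 3.3/4 × 14 = 11.55.
Net gain = 14 − 11.55 = 2.45. The private return per contributed unit (0.8250) is below 1, so free-riding is indeed the best response regardless of what the others do.

2.45 dollars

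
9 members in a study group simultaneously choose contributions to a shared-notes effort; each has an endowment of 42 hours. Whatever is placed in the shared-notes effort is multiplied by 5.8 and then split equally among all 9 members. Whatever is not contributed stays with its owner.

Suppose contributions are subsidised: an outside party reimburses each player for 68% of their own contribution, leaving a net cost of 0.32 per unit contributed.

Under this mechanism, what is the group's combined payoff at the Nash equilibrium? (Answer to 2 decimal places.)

2449.44 hours

The effective private return per unit is now (5.8/9) / 0.32 = 2.0139 > 1, so every player's dominant strategy flips to full contribution.
At the Nash equilibrium everyone contributes 42. Group total payoff = 9 × (42 × 0.68 + 5.8 × 42) = 2449.44.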